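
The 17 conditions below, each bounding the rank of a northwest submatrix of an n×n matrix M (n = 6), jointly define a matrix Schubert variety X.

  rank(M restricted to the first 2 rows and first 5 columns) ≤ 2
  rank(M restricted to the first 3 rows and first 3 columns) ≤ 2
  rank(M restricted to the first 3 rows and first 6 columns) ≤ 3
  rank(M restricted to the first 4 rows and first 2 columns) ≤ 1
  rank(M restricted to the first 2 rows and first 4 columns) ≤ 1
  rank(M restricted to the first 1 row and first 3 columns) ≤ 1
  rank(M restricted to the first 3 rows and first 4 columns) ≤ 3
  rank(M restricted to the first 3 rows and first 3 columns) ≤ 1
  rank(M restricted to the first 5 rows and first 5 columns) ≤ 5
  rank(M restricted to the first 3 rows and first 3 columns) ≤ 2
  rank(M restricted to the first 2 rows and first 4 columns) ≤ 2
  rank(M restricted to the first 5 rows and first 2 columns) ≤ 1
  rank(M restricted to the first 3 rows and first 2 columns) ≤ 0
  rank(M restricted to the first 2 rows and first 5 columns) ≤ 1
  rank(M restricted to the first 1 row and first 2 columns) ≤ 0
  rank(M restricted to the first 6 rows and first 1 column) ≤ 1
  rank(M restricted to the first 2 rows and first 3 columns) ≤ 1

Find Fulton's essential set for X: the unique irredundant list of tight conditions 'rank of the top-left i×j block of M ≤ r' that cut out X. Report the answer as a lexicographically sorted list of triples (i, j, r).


Computing R[i][j] = min implied NW-rank bound (n=6, 17 conditions):

  i=1: 0  0  1  1  1  1
  i=2: 0  0  1  1  1  2
  i=3: 0  0  1  2  2  3
  i=4: 1  1  2  3  3  4
  i=5: 1  1  2  3  4  5
  i=6: 1  2  3  4  5  6

giving w = (3, 6, 4, 1, 5, 2) via Δ²R.

ℓ(w)=9; the 3 essential cells (i,j,r):

[(2, 5, 1), (3, 2, 0), (5, 2, 1)]


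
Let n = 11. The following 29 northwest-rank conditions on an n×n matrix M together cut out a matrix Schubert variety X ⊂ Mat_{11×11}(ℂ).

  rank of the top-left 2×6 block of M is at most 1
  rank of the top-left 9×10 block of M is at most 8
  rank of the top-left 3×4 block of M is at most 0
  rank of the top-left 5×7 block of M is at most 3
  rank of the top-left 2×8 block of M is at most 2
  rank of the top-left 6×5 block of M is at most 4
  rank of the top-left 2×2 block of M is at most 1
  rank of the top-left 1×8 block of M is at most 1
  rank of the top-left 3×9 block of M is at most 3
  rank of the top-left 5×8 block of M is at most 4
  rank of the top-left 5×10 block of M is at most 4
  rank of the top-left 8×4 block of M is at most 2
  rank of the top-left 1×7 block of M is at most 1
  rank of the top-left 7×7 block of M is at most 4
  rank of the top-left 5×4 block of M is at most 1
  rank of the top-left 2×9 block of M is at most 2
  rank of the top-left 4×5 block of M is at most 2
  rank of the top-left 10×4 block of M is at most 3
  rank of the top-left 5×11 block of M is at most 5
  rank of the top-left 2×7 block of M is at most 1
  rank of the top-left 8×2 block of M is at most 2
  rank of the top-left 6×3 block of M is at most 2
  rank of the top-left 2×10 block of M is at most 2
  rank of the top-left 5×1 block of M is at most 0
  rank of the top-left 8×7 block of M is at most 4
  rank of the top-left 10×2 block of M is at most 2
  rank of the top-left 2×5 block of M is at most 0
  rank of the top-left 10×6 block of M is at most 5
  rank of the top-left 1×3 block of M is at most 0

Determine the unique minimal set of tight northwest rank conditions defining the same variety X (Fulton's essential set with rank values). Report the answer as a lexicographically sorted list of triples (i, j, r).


Propagating the 29 rank bounds to every northwest block:

  i=1: 0  0  0  0  0  1  1  1  1  1  1
  i=2: 0  0  0  0  0  1  1  2  2  2  2
  i=3: 0  0  0  0  1  2  2  3  3  3  3
  i=4: 0  1  1  1  2  3  3  4  4  4  4
  i=5: 0  1  1  1  2  3  3  4  4  4  5
  i=6: 1  2  2  2  3  4  4  5  5  5  6
  i=7: 1  2  2  2  3  4  4  5  6  6  7
  i=8: 1  2  2  2  3  4  4  5  6  7  8
  i=9: 1  2  3  3  4  5  5  6  7  8  9
  i=10: 1  2  3  3  4  5  6  7  8  9  10
  i=11: 1  2  3  4  5  6  7  8  9  10  11

the unique w with this rank table is (6, 8, 5, 2, 11, 1, 9, 10, 3, 7, 4).

ℓ(w)=29; the 10 essential cells (i,j,r):

[(2, 5, 0), (2, 7, 1), (3, 4, 0), (5, 1, 0), (5, 4, 1), (5, 7, 3), (5, 10, 4), (8, 4, 2), (8, 7, 4), (10, 4, 3)]


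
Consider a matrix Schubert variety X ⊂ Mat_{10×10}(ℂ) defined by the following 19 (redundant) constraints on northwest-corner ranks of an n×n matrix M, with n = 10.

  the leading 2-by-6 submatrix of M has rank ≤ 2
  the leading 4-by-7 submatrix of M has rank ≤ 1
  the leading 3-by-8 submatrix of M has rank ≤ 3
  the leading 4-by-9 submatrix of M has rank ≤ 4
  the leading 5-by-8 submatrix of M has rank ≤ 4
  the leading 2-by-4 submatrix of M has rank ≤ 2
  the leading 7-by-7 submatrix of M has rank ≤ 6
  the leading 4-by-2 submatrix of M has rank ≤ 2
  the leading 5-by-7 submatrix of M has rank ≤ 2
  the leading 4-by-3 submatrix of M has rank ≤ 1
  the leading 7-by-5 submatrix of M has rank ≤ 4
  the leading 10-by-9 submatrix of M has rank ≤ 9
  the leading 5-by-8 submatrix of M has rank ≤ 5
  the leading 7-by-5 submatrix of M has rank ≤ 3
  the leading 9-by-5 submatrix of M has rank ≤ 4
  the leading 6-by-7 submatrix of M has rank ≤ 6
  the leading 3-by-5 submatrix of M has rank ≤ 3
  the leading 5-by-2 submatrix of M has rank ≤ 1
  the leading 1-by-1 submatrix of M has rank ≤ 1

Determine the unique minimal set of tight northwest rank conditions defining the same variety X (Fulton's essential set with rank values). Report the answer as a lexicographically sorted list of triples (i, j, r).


Recovering R(i,j) via the rank-extension bound from the 19 conditions:

  i=1: 1 1 1 1 1 1 1 1 1 1
  i=2: 1 1 1 1 1 1 1 2 2 2
  i=3: 1 1 1 1 1 1 1 2 3 3
  i=4: 1 1 1 1 1 1 1 2 3 4
  i=5: 1 1 2 2 2 2 2 3 4 5
  i=6: 1 2 3 3 3 3 3 4 5 6
  i=7: 1 2 3 3 3 4 4 5 6 7
  i=8: 1 2 3 4 4 5 5 6 7 8
  i=9: 1 2 3 4 4 5 6 7 8 9
  i=10: 1 2 3 4 5 6 7 8 9 10

hence w(1..10) = (1, 8, 9, 10, 3, 2, 6, 4, 7, 5).

ℓ(w)=22; the 4 essential cells (i,j,r):

[(4, 7, 1), (5, 2, 1), (7, 5, 3), (9, 5, 4)]


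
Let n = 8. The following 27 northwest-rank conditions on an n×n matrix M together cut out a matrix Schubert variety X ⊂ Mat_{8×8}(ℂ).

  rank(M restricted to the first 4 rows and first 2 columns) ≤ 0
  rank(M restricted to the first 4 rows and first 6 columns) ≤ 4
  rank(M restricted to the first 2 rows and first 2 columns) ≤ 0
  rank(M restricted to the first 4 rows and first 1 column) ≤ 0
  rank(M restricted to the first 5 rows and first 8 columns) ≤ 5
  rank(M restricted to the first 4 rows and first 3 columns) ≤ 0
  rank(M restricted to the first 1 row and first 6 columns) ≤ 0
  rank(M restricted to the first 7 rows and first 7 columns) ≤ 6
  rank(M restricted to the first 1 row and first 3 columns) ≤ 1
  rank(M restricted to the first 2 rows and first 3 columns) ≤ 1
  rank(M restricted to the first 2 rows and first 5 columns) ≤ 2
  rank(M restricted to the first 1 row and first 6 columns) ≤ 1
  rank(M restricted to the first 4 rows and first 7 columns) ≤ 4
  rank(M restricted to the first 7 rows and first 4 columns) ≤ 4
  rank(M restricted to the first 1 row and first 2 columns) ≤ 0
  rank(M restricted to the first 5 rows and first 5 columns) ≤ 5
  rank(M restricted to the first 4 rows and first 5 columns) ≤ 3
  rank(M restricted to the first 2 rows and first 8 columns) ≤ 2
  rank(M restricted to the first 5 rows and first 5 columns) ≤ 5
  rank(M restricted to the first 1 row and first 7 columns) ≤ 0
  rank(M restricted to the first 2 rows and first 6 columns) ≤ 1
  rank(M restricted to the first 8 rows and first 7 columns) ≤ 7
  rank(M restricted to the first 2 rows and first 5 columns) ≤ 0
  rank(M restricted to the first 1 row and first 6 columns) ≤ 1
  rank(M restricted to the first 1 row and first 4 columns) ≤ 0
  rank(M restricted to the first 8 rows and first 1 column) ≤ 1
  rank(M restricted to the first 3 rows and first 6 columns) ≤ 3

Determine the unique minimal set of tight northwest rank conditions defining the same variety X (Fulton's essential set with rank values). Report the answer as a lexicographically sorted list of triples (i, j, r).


Recovering R(i,j) via the rank-extension bound from the 27 conditions:

  0 0 0 0 0 0 0 1
  0 0 0 0 0 1 1 2
  0 0 0 1 1 2 2 3
  0 0 0 1 2 3 3 4
  1 1 1 2 3 4 4 5
  1 2 2 3 4 5 5 6
  1 2 3 4 5 6 6 7
  1 2 3 4 5 6 7 8

reading off 1-entries of Δ²R: w = (8, 6, 4, 5, 1, 2, 3, 7).

ℓ(w)=18; the 3 essential cells (i,j,r):

[(1, 7, 0), (2, 5, 0), (4, 3, 0)]


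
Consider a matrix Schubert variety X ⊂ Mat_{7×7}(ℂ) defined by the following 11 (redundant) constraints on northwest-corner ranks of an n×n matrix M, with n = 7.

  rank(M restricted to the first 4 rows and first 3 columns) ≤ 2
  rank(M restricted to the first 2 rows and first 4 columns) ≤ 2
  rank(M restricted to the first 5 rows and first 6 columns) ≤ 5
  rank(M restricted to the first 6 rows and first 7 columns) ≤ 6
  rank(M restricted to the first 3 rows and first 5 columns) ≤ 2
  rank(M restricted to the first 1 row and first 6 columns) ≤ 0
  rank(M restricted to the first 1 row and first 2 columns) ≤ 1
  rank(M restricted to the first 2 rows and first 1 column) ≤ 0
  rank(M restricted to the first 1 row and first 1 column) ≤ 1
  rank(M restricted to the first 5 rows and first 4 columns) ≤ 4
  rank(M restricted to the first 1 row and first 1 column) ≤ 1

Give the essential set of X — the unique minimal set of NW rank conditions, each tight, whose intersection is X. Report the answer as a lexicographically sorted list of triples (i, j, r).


Rank table r_w(7×7) implied by the 11 constraints:

  i=1: 0 | 0 | 0 | 0 | 0 | 0 | 1
  i=2: 0 | 1 | 1 | 1 | 1 | 1 | 2
  i=3: 1 | 2 | 2 | 2 | 2 | 2 | 3
  i=4: 1 | 2 | 2 | 3 | 3 | 3 | 4
  i=5: 1 | 2 | 3 | 4 | 4 | 4 | 5
  i=6: 1 | 2 | 3 | 4 | 5 | 5 | 6
  i=7: 1 | 2 | 3 | 4 | 5 | 6 | 7

the unique w with this rank table is (7, 2, 1, 4, 3, 5, 6).

|D(w)|=8, |Ess(w)|=3:

[(1, 6, 0), (2, 1, 0), (4, 3, 2)]


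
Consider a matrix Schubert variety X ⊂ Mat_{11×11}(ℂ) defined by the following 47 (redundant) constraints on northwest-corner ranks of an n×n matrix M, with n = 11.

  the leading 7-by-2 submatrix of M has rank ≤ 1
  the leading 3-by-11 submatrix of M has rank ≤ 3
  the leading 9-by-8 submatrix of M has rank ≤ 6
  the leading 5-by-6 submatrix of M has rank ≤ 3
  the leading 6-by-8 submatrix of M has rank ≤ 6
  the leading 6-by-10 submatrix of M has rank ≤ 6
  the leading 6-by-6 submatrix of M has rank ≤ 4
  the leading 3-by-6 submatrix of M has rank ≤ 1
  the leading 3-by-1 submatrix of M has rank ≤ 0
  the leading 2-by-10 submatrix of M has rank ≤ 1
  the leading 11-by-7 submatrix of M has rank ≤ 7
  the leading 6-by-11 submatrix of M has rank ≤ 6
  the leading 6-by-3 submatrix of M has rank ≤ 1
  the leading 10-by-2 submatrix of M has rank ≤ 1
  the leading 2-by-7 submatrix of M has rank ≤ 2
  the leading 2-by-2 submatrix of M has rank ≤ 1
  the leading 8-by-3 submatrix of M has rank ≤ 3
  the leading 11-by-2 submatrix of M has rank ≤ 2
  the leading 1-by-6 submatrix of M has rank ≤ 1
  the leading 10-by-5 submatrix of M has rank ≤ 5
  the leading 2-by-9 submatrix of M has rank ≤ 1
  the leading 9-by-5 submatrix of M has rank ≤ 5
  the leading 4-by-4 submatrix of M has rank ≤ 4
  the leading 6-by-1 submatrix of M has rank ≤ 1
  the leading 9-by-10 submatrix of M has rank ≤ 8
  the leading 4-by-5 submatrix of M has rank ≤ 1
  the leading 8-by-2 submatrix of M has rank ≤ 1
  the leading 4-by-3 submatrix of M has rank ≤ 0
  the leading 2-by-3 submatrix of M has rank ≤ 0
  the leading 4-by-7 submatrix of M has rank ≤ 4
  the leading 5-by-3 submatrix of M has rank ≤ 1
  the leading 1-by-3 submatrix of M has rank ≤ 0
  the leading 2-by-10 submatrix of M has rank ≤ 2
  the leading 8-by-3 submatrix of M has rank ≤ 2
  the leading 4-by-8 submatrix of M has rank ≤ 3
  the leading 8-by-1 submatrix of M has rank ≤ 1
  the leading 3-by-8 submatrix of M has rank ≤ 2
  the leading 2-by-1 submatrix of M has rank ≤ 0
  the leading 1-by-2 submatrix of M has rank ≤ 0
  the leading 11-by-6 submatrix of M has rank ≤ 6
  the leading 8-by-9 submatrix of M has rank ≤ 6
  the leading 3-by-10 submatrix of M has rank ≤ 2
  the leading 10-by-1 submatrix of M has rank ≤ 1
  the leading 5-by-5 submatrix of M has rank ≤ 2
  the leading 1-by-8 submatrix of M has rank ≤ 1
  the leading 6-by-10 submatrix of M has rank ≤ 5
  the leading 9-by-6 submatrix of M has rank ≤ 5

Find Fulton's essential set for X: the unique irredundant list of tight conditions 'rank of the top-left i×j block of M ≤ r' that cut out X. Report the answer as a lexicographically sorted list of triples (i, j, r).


The tightest implied rank at each (i,j), from the 47 conditions:

  i=1: 0 0 0 1 1 1 1 1 1 1 1
  i=2: 0 0 0 1 1 1 1 1 1 1 2
  i=3: 0 0 0 1 1 1 2 2 2 2 3
  i=4: 0 0 0 1 1 2 3 3 3 3 4
  i=5: 1 1 1 2 2 3 4 4 4 4 5
  i=6: 1 1 1 2 3 4 5 5 5 5 6
  i=7: 1 1 2 3 4 5 6 6 6 6 7
  i=8: 1 1 2 3 4 5 6 6 6 7 8
  i=9: 1 1 2 3 4 5 6 6 7 8 9
  i=10: 1 1 2 3 4 5 6 7 8 9 10
  i=11: 1 2 3 4 5 6 7 8 9 10 11

giving w = (4, 11, 7, 6, 1, 5, 3, 10, 9, 8, 2) via Δ²R.

ℓ(w)=30; the 8 essential cells (i,j,r):

[(2, 10, 1), (3, 6, 1), (4, 3, 0), (4, 5, 1), (6, 3, 1), (8, 9, 6), (9, 8, 6), (10, 2, 1)]


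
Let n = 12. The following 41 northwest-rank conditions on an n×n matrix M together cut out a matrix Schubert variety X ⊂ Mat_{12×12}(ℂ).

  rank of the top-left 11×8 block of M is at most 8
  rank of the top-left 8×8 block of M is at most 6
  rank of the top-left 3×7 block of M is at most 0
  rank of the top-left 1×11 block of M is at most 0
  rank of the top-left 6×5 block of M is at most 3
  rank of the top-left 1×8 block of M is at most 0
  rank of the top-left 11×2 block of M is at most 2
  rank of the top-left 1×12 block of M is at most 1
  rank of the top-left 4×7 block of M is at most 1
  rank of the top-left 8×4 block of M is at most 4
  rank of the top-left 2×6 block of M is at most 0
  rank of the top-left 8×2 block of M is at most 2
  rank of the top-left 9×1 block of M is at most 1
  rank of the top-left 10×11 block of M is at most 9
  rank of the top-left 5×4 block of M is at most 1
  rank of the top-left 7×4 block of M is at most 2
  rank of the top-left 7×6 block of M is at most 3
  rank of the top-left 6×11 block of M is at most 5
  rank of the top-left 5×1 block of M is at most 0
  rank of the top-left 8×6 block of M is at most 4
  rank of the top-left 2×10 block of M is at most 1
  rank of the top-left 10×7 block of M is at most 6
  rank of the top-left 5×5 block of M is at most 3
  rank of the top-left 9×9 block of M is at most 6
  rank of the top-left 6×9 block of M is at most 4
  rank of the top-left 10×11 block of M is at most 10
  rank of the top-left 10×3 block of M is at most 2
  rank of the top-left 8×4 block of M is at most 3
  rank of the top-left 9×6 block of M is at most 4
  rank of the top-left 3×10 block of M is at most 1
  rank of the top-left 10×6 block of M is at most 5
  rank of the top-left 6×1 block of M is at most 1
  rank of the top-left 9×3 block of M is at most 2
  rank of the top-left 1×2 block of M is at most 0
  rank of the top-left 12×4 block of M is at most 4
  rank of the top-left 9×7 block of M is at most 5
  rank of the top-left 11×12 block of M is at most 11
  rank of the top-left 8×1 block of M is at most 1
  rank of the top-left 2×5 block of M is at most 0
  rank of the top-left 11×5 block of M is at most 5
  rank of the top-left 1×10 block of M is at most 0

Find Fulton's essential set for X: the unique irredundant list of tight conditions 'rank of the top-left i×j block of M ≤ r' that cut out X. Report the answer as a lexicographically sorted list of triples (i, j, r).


Recovering R(i,j) via the rank-extension bound from the 41 conditions:

  row 1: 0 | 0 | 0 | 0 | 0 | 0 | 0 | 0 | 0 | 0 | 0 | 1
  row 2: 0 | 0 | 0 | 0 | 0 | 0 | 0 | 1 | 1 | 1 | 1 | 2
  row 3: 0 | 0 | 0 | 0 | 0 | 0 | 0 | 1 | 1 | 1 | 2 | 3
  row 4: 0 | 1 | 1 | 1 | 1 | 1 | 1 | 2 | 2 | 2 | 3 | 4
  row 5: 0 | 1 | 1 | 1 | 2 | 2 | 2 | 3 | 3 | 3 | 4 | 5
  row 6: 1 | 2 | 2 | 2 | 3 | 3 | 3 | 4 | 4 | 4 | 5 | 6
  row 7: 1 | 2 | 2 | 2 | 3 | 3 | 4 | 5 | 5 | 5 | 6 | 7
  row 8: 1 | 2 | 2 | 3 | 4 | 4 | 5 | 6 | 6 | 6 | 7 | 8
  row 9: 1 | 2 | 2 | 3 | 4 | 4 | 5 | 6 | 6 | 7 | 8 | 9
  row 10: 1 | 2 | 2 | 3 | 4 | 5 | 6 | 7 | 7 | 8 | 9 | 10
  row 11: 1 | 2 | 3 | 4 | 5 | 6 | 7 | 8 | 8 | 9 | 10 | 11
  row 12: 1 | 2 | 3 | 4 | 5 | 6 | 7 | 8 | 9 | 10 | 11 | 12

second differences of R give the permutation w = (12, 8, 11, 2, 5, 1, 7, 4, 10, 6, 3, 9).

ℓ(w)=39; the 10 essential cells (i,j,r):

[(1, 11, 0), (3, 7, 0), (3, 10, 1), (5, 1, 0), (5, 4, 1), (7, 4, 2), (7, 6, 3), (9, 6, 4), (9, 9, 6), (10, 3, 2)]


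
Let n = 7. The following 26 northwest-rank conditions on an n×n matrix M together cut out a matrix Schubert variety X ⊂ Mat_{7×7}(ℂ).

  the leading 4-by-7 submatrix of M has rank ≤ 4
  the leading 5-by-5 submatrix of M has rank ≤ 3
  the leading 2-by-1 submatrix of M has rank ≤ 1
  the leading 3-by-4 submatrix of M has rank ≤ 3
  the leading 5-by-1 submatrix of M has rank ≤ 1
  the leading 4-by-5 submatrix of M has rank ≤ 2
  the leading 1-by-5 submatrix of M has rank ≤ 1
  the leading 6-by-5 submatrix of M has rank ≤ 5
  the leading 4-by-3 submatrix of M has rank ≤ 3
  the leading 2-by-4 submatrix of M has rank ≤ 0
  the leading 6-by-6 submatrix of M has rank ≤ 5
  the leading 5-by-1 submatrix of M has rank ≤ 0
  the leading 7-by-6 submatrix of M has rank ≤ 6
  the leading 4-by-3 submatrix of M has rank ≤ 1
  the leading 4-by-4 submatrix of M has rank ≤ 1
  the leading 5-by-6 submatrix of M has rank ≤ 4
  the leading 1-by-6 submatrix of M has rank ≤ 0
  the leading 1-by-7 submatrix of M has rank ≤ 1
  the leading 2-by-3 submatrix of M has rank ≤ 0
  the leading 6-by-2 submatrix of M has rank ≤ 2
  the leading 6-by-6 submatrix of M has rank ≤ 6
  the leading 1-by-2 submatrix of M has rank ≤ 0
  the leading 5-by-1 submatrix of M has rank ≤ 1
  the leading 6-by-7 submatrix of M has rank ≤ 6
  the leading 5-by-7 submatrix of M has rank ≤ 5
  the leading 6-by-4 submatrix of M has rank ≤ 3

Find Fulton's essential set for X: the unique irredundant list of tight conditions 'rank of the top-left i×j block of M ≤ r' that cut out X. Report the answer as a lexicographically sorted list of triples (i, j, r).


Propagating the 26 rank bounds to every northwest block:

  0  0  0  0  0  0  1
  0  0  0  0  1  1  2
  0  1  1  1  2  2  3
  0  1  1  1  2  3  4
  0  1  2  2  3  4  5
  1  2  3  3  4  5  6
  1  2  3  4  5  6  7

so w = (7, 5, 2, 6, 3, 1, 4).

D(w) has 15 cells with 4 SE-corners; essential set:

[(1, 6, 0), (2, 4, 0), (4, 4, 1), (5, 1, 0)]


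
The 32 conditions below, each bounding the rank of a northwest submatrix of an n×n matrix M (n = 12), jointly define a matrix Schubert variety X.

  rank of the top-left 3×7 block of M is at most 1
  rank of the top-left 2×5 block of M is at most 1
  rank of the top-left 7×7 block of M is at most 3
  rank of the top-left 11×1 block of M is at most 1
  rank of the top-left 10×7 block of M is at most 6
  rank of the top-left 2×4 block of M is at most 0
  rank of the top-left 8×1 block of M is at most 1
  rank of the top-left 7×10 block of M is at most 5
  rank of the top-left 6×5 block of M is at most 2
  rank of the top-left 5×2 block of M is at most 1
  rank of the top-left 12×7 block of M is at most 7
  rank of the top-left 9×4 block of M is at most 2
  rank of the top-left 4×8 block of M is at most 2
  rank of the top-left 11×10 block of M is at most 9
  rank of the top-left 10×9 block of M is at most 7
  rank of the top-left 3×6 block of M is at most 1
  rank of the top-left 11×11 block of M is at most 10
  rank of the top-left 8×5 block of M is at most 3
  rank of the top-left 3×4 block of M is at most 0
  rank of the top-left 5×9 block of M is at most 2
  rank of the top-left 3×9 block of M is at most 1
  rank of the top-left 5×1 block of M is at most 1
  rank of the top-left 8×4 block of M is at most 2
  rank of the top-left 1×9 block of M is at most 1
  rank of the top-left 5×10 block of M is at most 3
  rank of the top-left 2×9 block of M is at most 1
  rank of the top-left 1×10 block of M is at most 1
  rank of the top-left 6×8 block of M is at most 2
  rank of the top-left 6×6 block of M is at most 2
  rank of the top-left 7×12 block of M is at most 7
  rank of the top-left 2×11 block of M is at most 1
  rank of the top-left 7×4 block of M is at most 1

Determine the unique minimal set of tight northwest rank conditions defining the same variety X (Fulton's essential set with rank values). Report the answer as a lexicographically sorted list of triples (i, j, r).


Rank table r_w(12×12) implied by the 32 constraints:

  i=1: 0  0  0  0  1  1  1  1  1  1  1  1
  i=2: 0  0  0  0  1  1  1  1  1  1  1  2
  i=3: 0  0  0  0  1  1  1  1  1  2  2  3
  i=4: 1  1  1  1  2  2  2  2  2  3  3  4
  i=5: 1  1  1  1  2  2  2  2  2  3  4  5
  i=6: 1  1  1  1  2  2  2  2  3  4  5  6
  i=7: 1  1  1  1  2  3  3  3  4  5  6  7
  i=8: 1  2  2  2  3  4  4  4  5  6  7  8
  i=9: 1  2  2  2  3  4  5  5  6  7  8  9
  i=10: 1  2  3  3  4  5  6  6  7  8  9  10
  i=11: 1  2  3  4  5  6  7  7  8  9  10  11
  i=12: 1  2  3  4  5  6  7  8  9  10  11  12

reading off 1-entries of Δ²R: w = (5, 12, 10, 1, 11, 9, 6, 2, 7, 3, 4, 8).

7 SE-corners of the 40-cell Rothe diagram give Ess(w):

[(2, 11, 1), (3, 4, 0), (3, 9, 1), (5, 9, 2), (6, 8, 2), (7, 4, 1), (9, 4, 2)]


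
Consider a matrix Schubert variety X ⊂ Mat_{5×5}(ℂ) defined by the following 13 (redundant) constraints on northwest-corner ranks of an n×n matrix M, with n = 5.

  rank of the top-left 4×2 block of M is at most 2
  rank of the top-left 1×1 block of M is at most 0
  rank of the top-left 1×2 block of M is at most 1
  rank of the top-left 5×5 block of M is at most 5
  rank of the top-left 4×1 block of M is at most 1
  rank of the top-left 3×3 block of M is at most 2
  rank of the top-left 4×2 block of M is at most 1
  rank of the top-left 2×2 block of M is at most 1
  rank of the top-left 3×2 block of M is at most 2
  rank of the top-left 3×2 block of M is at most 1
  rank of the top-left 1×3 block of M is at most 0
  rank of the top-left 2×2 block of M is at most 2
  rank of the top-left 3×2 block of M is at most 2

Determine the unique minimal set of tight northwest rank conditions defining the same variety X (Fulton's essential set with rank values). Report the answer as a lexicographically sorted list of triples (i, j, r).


Rank table r_w(5×5) implied by the 13 constraints:

  i=1: 0  0  0  1  1
  i=2: 1  1  1  2  2
  i=3: 1  1  2  3  3
  i=4: 1  1  2  3  4
  i=5: 1  2  3  4  5

so w = (4, 1, 3, 5, 2).

|D(w)|=5, |Ess(w)|=2:

[(1, 3, 0), (4, 2, 1)]


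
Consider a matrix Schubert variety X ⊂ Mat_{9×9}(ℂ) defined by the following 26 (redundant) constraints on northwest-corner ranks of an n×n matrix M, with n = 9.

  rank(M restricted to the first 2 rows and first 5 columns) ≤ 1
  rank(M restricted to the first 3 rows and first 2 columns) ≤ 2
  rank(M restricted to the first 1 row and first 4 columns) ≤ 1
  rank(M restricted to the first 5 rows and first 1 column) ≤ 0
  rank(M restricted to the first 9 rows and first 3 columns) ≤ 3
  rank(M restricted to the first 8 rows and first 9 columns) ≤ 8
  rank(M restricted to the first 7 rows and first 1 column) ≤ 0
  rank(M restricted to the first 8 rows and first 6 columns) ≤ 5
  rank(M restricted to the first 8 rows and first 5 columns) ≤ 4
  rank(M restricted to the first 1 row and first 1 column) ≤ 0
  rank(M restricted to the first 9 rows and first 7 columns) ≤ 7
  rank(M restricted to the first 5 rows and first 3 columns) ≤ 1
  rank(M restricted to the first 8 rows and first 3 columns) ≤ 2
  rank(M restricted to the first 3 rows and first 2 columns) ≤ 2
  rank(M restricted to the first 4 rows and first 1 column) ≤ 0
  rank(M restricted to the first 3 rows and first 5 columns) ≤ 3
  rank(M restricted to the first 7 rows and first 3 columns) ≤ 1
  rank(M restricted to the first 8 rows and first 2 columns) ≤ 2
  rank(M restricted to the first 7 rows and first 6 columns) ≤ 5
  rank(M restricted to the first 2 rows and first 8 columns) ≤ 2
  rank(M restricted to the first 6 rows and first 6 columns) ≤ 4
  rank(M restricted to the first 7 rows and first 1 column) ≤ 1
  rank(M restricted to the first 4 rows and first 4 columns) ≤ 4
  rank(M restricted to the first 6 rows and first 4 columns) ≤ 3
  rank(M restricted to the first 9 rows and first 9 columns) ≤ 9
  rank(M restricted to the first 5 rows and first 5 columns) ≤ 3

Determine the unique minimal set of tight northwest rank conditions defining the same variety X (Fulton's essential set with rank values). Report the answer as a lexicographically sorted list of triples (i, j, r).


Recovering R(i,j) via the rank-extension bound from the 26 conditions:

  R[1]: 0 | 1 | 1 | 1 | 1 | 1 | 1 | 1 | 1
  R[2]: 0 | 1 | 1 | 1 | 1 | 2 | 2 | 2 | 2
  R[3]: 0 | 1 | 1 | 2 | 2 | 3 | 3 | 3 | 3
  R[4]: 0 | 1 | 1 | 2 | 3 | 4 | 4 | 4 | 4
  R[5]: 0 | 1 | 1 | 2 | 3 | 4 | 5 | 5 | 5
  R[6]: 0 | 1 | 1 | 2 | 3 | 4 | 5 | 6 | 6
  R[7]: 0 | 1 | 1 | 2 | 3 | 4 | 5 | 6 | 7
  R[8]: 1 | 2 | 2 | 3 | 4 | 5 | 6 | 7 | 8
  R[9]: 1 | 2 | 3 | 4 | 5 | 6 | 7 | 8 | 9

hence w(1..9) = (2, 6, 4, 5, 7, 8, 9, 1, 3).

D(w) has 15 cells with 3 SE-corners; essential set:

[(2, 5, 1), (7, 1, 0), (7, 3, 1)]


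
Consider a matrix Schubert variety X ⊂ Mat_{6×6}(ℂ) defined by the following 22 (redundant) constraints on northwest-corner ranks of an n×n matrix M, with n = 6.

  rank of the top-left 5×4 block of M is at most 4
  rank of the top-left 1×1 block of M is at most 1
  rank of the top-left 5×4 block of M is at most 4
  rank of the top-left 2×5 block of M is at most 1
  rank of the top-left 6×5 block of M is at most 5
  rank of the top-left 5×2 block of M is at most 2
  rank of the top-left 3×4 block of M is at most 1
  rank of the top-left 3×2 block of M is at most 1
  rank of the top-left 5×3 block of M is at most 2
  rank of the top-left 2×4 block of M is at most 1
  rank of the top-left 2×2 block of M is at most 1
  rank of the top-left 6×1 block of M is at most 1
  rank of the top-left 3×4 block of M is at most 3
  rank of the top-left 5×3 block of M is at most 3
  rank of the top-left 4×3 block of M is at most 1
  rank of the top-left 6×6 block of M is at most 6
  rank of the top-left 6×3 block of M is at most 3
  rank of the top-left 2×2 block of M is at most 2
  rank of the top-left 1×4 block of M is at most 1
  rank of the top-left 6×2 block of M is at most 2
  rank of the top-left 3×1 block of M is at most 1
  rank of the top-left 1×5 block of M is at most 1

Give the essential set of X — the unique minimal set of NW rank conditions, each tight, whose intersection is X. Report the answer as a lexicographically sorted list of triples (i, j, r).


Rank table r_w(6×6) implied by the 22 constraints:

  i=1: 1, 1, 1, 1, 1, 1
  i=2: 1, 1, 1, 1, 1, 2
  i=3: 1, 1, 1, 1, 2, 3
  i=4: 1, 1, 1, 2, 3, 4
  i=5: 1, 2, 2, 3, 4, 5
  i=6: 1, 2, 3, 4, 5, 6

so w = (1, 6, 5, 4, 2, 3).

3 SE-corners of the 9-cell Rothe diagram give Ess(w):

[(2, 5, 1), (3, 4, 1), (4, 3, 1)]


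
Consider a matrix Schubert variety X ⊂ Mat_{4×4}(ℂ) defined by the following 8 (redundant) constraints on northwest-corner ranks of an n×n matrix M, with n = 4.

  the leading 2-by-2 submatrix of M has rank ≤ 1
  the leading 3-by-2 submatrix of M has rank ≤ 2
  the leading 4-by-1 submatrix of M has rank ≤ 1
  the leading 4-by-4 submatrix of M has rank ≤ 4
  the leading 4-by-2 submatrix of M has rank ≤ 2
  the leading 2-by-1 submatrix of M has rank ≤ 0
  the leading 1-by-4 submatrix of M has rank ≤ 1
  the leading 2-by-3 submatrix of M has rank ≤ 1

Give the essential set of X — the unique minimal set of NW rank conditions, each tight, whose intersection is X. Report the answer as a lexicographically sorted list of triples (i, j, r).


Reconstructing r_w from the 8 given conditions:

  i=1: 0  1  1  1
  i=2: 0  1  1  2
  i=3: 1  2  2  3
  i=4: 1  2  3  4

so w = (2, 4, 1, 3).

ℓ(w)=3; the 2 essential cells (i,j,r):

[(2, 1, 0), (2, 3, 1)]


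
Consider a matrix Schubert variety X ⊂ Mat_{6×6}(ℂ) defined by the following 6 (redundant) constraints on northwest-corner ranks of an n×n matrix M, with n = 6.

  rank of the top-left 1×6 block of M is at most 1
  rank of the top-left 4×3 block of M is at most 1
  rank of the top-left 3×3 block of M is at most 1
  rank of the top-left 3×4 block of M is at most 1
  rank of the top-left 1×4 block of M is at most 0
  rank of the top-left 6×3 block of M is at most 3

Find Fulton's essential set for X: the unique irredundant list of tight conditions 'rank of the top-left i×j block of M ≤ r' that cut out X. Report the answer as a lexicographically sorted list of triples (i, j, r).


The tightest implied rank at each (i,j), from the 6 conditions:

  row 1: 0 0 0 0 1 1
  row 2: 1 1 1 1 2 2
  row 3: 1 1 1 1 2 3
  row 4: 1 1 1 2 3 4
  row 5: 1 2 2 3 4 5
  row 6: 1 2 3 4 5 6

giving w = (5, 1, 6, 4, 2, 3) via Δ²R.

D(w) has 9 cells with 3 SE-corners; essential set:

[(1, 4, 0), (3, 4, 1), (4, 3, 1)]


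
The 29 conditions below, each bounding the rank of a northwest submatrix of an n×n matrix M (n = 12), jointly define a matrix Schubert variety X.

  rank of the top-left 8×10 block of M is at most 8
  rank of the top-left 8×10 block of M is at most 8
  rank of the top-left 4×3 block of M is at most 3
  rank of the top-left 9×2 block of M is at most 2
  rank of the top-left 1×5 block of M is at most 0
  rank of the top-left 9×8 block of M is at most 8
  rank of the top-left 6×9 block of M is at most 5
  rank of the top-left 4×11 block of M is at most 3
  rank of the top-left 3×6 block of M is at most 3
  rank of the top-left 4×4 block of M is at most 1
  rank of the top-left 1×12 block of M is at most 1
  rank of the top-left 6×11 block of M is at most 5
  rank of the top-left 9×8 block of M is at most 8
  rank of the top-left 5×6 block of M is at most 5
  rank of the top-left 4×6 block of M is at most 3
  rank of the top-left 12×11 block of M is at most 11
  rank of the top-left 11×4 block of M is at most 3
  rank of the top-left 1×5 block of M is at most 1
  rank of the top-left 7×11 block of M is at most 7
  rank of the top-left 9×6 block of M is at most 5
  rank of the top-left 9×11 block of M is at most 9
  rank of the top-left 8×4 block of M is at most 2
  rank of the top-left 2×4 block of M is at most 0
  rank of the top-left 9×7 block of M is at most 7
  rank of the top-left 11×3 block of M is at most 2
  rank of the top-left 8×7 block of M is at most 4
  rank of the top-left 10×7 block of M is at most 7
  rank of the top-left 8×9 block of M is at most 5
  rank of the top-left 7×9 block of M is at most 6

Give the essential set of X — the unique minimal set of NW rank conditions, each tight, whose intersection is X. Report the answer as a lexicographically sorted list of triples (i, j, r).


Rank table r_w(12×12) implied by the 29 constraints:

  R[1]: 0 | 0 | 0 | 0 | 0 | 1 | 1 | 1 | 1 | 1 | 1 | 1
  R[2]: 0 | 0 | 0 | 0 | 1 | 2 | 2 | 2 | 2 | 2 | 2 | 2
  R[3]: 1 | 1 | 1 | 1 | 2 | 3 | 3 | 3 | 3 | 3 | 3 | 3
  R[4]: 1 | 1 | 1 | 1 | 2 | 3 | 3 | 3 | 3 | 3 | 3 | 4
  R[5]: 1 | 2 | 2 | 2 | 3 | 4 | 4 | 4 | 4 | 4 | 4 | 5
  R[6]: 1 | 2 | 2 | 2 | 3 | 4 | 4 | 5 | 5 | 5 | 5 | 6
  R[7]: 1 | 2 | 2 | 2 | 3 | 4 | 4 | 5 | 5 | 6 | 6 | 7
  R[8]: 1 | 2 | 2 | 2 | 3 | 4 | 4 | 5 | 5 | 6 | 7 | 8
  R[9]: 1 | 2 | 2 | 3 | 4 | 5 | 5 | 6 | 6 | 7 | 8 | 9
  R[10]: 1 | 2 | 2 | 3 | 4 | 5 | 6 | 7 | 7 | 8 | 9 | 10
  R[11]: 1 | 2 | 2 | 3 | 4 | 5 | 6 | 7 | 8 | 9 | 10 | 11
  R[12]: 1 | 2 | 3 | 4 | 5 | 6 | 7 | 8 | 9 | 10 | 11 | 12

hence w(1..12) = (6, 5, 1, 12, 2, 8, 10, 11, 4, 7, 9, 3).

D(w) has 31 cells with 8 SE-corners; essential set:

[(1, 5, 0), (2, 4, 0), (4, 4, 1), (4, 11, 3), (8, 4, 2), (8, 7, 4), (8, 9, 5), (11, 3, 2)]


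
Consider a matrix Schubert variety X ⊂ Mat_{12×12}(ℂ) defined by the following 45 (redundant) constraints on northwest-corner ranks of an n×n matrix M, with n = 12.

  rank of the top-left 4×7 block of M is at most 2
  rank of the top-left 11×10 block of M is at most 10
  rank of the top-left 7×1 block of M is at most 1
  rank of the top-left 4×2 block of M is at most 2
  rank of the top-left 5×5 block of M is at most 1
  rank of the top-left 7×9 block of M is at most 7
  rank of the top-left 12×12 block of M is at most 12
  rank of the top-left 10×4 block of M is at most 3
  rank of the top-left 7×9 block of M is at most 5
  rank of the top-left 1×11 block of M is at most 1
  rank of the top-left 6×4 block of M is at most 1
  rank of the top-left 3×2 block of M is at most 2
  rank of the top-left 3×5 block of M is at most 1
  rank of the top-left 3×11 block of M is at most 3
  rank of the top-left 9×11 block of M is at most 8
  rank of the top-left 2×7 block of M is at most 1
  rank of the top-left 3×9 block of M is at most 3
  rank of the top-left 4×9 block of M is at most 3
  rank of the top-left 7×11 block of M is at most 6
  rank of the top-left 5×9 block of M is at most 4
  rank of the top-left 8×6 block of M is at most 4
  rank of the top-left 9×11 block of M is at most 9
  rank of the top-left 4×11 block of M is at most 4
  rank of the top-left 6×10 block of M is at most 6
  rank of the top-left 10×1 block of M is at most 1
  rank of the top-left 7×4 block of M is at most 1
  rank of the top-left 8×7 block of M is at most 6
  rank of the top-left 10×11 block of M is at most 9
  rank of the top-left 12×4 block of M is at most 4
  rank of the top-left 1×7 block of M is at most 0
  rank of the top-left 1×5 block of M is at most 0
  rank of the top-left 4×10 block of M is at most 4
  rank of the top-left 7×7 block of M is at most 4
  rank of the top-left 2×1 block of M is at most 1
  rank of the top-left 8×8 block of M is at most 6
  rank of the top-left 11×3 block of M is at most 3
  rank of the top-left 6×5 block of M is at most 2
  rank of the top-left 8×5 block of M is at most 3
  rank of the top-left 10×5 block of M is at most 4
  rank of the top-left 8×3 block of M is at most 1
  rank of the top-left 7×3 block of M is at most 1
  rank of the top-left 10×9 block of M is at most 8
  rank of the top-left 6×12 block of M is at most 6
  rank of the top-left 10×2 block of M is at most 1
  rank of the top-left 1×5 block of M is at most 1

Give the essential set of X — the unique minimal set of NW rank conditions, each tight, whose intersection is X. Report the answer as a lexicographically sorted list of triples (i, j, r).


Rank table r_w(12×12) implied by the 45 constraints:

  row 1: 0, 0, 0, 0, 0, 0, 0, 1, 1, 1, 1, 1
  row 2: 1, 1, 1, 1, 1, 1, 1, 2, 2, 2, 2, 2
  row 3: 1, 1, 1, 1, 1, 2, 2, 3, 3, 3, 3, 3
  row 4: 1, 1, 1, 1, 1, 2, 2, 3, 3, 4, 4, 4
  row 5: 1, 1, 1, 1, 1, 2, 3, 4, 4, 5, 5, 5
  row 6: 1, 1, 1, 1, 2, 3, 4, 5, 5, 6, 6, 6
  row 7: 1, 1, 1, 1, 2, 3, 4, 5, 5, 6, 6, 7
  row 8: 1, 1, 1, 2, 3, 4, 5, 6, 6, 7, 7, 8
  row 9: 1, 1, 2, 3, 4, 5, 6, 7, 7, 8, 8, 9
  row 10: 1, 1, 2, 3, 4, 5, 6, 7, 8, 9, 9, 10
  row 11: 1, 2, 3, 4, 5, 6, 7, 8, 9, 10, 10, 11
  row 12: 1, 2, 3, 4, 5, 6, 7, 8, 9, 10, 11, 12

giving w = (8, 1, 6, 10, 7, 5, 12, 4, 3, 9, 2, 11) via Δ²R.

Rothe diagram D(w) (33 cells), 9 SE-corners (essential conditions):

[(1, 7, 0), (4, 7, 2), (4, 9, 3), (5, 5, 1), (7, 4, 1), (7, 9, 5), (7, 11, 6), (8, 3, 1), (10, 2, 1)]


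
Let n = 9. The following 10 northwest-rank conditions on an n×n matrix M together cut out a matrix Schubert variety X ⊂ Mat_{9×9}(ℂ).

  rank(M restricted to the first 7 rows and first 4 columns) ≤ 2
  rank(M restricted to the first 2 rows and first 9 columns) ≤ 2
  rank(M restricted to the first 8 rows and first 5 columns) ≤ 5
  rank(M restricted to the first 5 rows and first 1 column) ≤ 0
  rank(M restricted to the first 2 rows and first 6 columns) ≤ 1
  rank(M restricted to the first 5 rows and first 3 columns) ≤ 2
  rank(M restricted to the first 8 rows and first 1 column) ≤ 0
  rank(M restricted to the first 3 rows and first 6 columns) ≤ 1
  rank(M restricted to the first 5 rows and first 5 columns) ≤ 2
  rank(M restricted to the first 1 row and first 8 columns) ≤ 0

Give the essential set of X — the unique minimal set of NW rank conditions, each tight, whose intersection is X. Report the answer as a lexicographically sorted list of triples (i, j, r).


Reconstructing r_w from the 10 given conditions:

  0 | 0 | 0 | 0 | 0 | 0 | 0 | 0 | 1
  0 | 1 | 1 | 1 | 1 | 1 | 1 | 1 | 2
  0 | 1 | 1 | 1 | 1 | 1 | 2 | 2 | 3
  0 | 1 | 2 | 2 | 2 | 2 | 3 | 3 | 4
  0 | 1 | 2 | 2 | 2 | 3 | 4 | 4 | 5
  0 | 1 | 2 | 2 | 3 | 4 | 5 | 5 | 6
  0 | 1 | 2 | 2 | 3 | 4 | 5 | 6 | 7
  0 | 1 | 2 | 3 | 4 | 5 | 6 | 7 | 8
  1 | 2 | 3 | 4 | 5 | 6 | 7 | 8 | 9

giving w = (9, 2, 7, 3, 6, 5, 8, 4, 1) via Δ²R.

|D(w)|=23, |Ess(w)|=5:

[(1, 8, 0), (3, 6, 1), (5, 5, 2), (7, 4, 2), (8, 1, 0)]


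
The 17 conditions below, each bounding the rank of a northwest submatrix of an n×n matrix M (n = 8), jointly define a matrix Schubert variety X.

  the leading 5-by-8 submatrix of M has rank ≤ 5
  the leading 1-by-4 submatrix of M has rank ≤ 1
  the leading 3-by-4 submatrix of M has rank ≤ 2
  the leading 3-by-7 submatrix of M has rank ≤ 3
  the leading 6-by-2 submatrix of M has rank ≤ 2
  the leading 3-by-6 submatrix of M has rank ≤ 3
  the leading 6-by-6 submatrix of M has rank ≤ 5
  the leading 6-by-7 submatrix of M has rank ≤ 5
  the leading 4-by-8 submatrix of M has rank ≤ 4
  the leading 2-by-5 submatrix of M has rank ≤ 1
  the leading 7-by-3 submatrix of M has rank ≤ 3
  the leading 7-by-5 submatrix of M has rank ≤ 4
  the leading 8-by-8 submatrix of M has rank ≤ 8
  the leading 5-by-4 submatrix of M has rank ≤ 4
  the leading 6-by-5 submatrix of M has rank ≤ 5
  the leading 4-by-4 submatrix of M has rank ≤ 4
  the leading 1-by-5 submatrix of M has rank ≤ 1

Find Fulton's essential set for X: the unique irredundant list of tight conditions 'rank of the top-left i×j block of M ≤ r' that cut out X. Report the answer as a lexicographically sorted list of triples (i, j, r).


Recovering R(i,j) via the rank-extension bound from the 17 conditions:

  row 1: 1, 1, 1, 1, 1, 1, 1, 1
  row 2: 1, 1, 1, 1, 1, 2, 2, 2
  row 3: 1, 2, 2, 2, 2, 3, 3, 3
  row 4: 1, 2, 3, 3, 3, 4, 4, 4
  row 5: 1, 2, 3, 4, 4, 5, 5, 5
  row 6: 1, 2, 3, 4, 4, 5, 5, 6
  row 7: 1, 2, 3, 4, 4, 5, 6, 7
  row 8: 1, 2, 3, 4, 5, 6, 7, 8

so w = (1, 6, 2, 3, 4, 8, 7, 5).

Fulton essential set (3 of the 7 Rothe cells):

[(2, 5, 1), (6, 7, 5), (7, 5, 4)]


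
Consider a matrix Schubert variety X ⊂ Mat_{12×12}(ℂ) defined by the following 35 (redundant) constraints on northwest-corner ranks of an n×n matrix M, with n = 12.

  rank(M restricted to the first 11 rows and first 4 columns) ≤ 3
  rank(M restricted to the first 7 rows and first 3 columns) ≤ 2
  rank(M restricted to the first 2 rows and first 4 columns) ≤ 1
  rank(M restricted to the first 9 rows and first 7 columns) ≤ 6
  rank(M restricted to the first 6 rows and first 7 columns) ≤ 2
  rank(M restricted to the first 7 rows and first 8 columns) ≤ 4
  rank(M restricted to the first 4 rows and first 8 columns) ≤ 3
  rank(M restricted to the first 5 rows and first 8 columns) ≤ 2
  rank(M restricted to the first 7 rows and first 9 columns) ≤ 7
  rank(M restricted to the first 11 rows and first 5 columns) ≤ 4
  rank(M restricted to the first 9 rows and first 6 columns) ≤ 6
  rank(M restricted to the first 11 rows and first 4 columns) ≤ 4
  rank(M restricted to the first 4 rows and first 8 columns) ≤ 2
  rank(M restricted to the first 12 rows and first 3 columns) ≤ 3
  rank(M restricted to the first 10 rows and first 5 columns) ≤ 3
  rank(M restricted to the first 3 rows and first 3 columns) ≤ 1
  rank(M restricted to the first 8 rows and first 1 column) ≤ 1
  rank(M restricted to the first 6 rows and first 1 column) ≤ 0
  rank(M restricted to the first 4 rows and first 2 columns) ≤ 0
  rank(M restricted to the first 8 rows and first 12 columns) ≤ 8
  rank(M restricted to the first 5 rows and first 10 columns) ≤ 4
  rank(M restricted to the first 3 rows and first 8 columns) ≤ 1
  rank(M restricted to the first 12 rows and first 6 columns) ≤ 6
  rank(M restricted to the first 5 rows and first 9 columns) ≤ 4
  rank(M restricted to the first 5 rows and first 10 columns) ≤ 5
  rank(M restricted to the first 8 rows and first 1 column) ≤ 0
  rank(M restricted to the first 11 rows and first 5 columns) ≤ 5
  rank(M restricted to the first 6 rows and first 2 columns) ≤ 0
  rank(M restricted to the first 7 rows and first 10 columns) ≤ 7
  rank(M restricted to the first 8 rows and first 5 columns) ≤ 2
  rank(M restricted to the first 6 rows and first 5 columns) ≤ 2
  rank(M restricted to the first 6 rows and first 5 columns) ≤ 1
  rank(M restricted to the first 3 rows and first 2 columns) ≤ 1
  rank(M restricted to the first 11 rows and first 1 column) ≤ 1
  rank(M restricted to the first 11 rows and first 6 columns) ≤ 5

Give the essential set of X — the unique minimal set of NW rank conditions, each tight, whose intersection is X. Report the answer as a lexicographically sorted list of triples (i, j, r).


Propagating the 35 rank bounds to every northwest block:

  i=1: 0, 0, 1, 1, 1, 1, 1, 1, 1, 1, 1, 1
  i=2: 0, 0, 1, 1, 1, 1, 1, 1, 2, 2, 2, 2
  i=3: 0, 0, 1, 1, 1, 1, 1, 1, 2, 3, 3, 3
  i=4: 0, 0, 1, 1, 1, 2, 2, 2, 3, 4, 4, 4
  i=5: 0, 0, 1, 1, 1, 2, 2, 2, 3, 4, 5, 5
  i=6: 0, 0, 1, 1, 1, 2, 2, 3, 4, 5, 6, 6
  i=7: 0, 1, 2, 2, 2, 3, 3, 4, 5, 6, 7, 7
  i=8: 0, 1, 2, 2, 2, 3, 4, 5, 6, 7, 8, 8
  i=9: 1, 2, 3, 3, 3, 4, 5, 6, 7, 8, 9, 9
  i=10: 1, 2, 3, 3, 3, 4, 5, 6, 7, 8, 9, 10
  i=11: 1, 2, 3, 3, 4, 5, 6, 7, 8, 9, 10, 11
  i=12: 1, 2, 3, 4, 5, 6, 7, 8, 9, 10, 11, 12

hence w(1..12) = (3, 9, 10, 6, 11, 8, 2, 7, 1, 12, 5, 4).

D(w) has 38 cells with 9 SE-corners; essential set:

[(3, 8, 1), (5, 8, 2), (6, 2, 0), (6, 5, 1), (6, 7, 2), (8, 1, 0), (8, 5, 2), (10, 5, 3), (11, 4, 3)]
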